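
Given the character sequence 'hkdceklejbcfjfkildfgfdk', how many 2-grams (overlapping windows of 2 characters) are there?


String 'hkdceklejbcfjfkildfgfdk' has length L = 23.
Number of overlapping n-grams = L - n + 1
Substituting: 23 - 2 + 1 = 22

22


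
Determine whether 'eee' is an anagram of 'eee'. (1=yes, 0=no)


Sort characters of 'eee': 'eee'
Sort characters of 'eee': 'eee'
Sorted forms match -> they ARE anagrams
Result: 1

1


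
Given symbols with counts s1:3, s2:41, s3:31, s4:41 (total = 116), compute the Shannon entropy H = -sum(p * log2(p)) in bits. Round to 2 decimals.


Computing entropy H = -sum(p_i * log2(p_i)):
  s1: p = 3/116 = 0.0259, -p*log2(p) = 0.1364
  s2: p = 41/116 = 0.3534, -p*log2(p) = 0.5303
  s3: p = 31/116 = 0.2672, -p*log2(p) = 0.5088
  s4: p = 41/116 = 0.3534, -p*log2(p) = 0.5303
H = sum of terms = 1.7058
Rounded to 2 decimals: 1.71

1.71


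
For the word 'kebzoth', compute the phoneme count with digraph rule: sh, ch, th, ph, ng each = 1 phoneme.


Parsing 'kebzoth' greedily, digraphs first:
  'k' -> consonant phoneme (phonemes so far: 1)
  'e' -> vowel phoneme (phonemes so far: 2)
  'b' -> consonant phoneme (phonemes so far: 3)
  'z' -> consonant phoneme (phonemes so far: 4)
  'o' -> vowel phoneme (phonemes so far: 5)
  'th' -> digraph (1 consonant phoneme) (phonemes so far: 6)
Total phonemes: 6

6


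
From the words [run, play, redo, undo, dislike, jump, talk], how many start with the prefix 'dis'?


Checking each word for prefix 'dis':
  'run' -> no (count: 0)
  'play' -> no (count: 0)
  'redo' -> no (count: 0)
  'undo' -> no (count: 0)
  'dislike' -> YES, starts with 'dis' (count: 1)
  'jump' -> no (count: 1)
  'talk' -> no (count: 1)
Total with prefix 'dis': 1

1


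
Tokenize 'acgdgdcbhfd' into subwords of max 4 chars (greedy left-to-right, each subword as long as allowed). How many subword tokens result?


'acgdgdcbhfd' has 11 characters.
Chunking with max size 4:
  Chunk 1: 'acgd' (positions 0-3)
  Chunk 2: 'gdcb' (positions 4-7)
  Chunk 3: 'hfd' (positions 8-10)
Total chunks: ceil(11 / 4) = 3

3


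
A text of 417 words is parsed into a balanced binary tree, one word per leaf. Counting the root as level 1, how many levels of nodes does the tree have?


In a balanced binary tree with n leaves the deepest leaf is ceil(log2(n)) edges below the root,
so counting node levels inclusive of root and leaves gives ceil(log2(n)) + 1 levels.
log2(417) = 8.7039
ceil(8.7039) = 9
levels = 9 + 1 = 10

10


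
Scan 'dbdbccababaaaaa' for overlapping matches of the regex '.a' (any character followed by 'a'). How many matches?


Pattern: .a means any character followed by 'a'.
Scanning 'dbdbccababaaaaa' position-by-position:
  Pos 0: window 'db' -> no
  Pos 1: window 'bd' -> no
  Pos 2: window 'db' -> no
  Pos 3: window 'bc' -> no
  Pos 4: window 'cc' -> no
  Pos 5: window 'ca' -> MATCH
  Pos 6: window 'ab' -> no
  Pos 7: window 'ba' -> MATCH
  Pos 8: window 'ab' -> no
  Pos 9: window 'ba' -> MATCH
  Pos 10: window 'aa' -> MATCH
  Pos 11: window 'aa' -> MATCH
  Pos 12: window 'aa' -> MATCH
  Pos 13: window 'aa' -> MATCH
  Pos 14: window 'a' -> no
Total matches: 7

7


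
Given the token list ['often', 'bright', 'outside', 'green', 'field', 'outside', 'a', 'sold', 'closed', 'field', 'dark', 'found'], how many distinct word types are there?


Listing all tokens and tracking unique types:
  Token 1: 'often' -> NEW (unique so far: 1)
  Token 2: 'bright' -> NEW (unique so far: 2)
  Token 3: 'outside' -> NEW (unique so far: 3)
  Token 4: 'green' -> NEW (unique so far: 4)
  Token 5: 'field' -> NEW (unique so far: 5)
  Token 6: 'outside' -> duplicate (unique so far: 5)
  Token 7: 'a' -> NEW (unique so far: 6)
  Token 8: 'sold' -> NEW (unique so far: 7)
  Token 9: 'closed' -> NEW (unique so far: 8)
  Token 10: 'field' -> duplicate (unique so far: 8)
  Token 11: 'dark' -> NEW (unique so far: 9)
  Token 12: 'found' -> NEW (unique so far: 10)
Unique types: ('a', 'bright', 'closed', 'dark', 'field', 'found', 'green', 'often', 'outside', 'sold')
Vocabulary size: 10

10


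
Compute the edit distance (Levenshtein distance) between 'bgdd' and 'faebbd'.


Building DP table for s1='bgdd' (len 4) and s2='faebbd' (len 6):
       f  a  e  b  b  d
    0  1  2  3  4  5  6
  b 1  1  2  3  3  4  5
  g 2  2  2  3  4  4  5
  d 3  3  3  3  4  5  4
  d 4  4  4  4  4  5  5
Edit distance = dp[4][6] = 5

5


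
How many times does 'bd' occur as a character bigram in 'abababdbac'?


Scanning 'abababdbac' for bigram 'bd':
  Position 0: 'ab' -> no
  Position 1: 'ba' -> no
  Position 2: 'ab' -> no
  Position 3: 'ba' -> no
  Position 4: 'ab' -> no
  Position 5: 'bd' -> MATCH
  Position 6: 'db' -> no
  Position 7: 'ba' -> no
  Position 8: 'ac' -> no
Total matches: 1

1


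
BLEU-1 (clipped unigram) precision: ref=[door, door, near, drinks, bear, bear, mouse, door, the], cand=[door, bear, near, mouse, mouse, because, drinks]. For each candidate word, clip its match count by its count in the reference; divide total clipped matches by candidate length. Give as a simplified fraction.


Reference word counts: {'bear': 2, 'door': 3, 'drinks': 1, 'mouse': 1, 'near': 1, 'the': 1}
Checking each candidate word (with clipping):
  'door' -> in reference (ref count 3, used 1/3) -> match (matches: 1)
  'bear' -> in reference (ref count 2, used 1/2) -> match (matches: 2)
  'near' -> in reference (ref count 1, used 1/1) -> match (matches: 3)
  'mouse' -> in reference (ref count 1, used 1/1) -> match (matches: 4)
  'mouse' -> ref count 1 already used up (1/1) -> clipped, no match (matches: 4)
  'because' -> not in reference -> no match (matches: 4)
  'drinks' -> in reference (ref count 1, used 1/1) -> match (matches: 5)
Clipped matches: 5, Candidate length: 7
Precision = 5/7

5/7


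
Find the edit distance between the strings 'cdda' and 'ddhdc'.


Building DP table for s1='cdda' (len 4) and s2='ddhdc' (len 5):
       d  d  h  d  c
    0  1  2  3  4  5
  c 1  1  2  3  4  4
  d 2  1  1  2  3  4
  d 3  2  1  2  2  3
  a 4  3  2  2  3  3
Edit distance = dp[4][5] = 3

3


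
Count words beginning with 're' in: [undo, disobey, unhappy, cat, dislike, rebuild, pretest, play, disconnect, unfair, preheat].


Checking each word for prefix 're':
  'undo' -> no (count: 0)
  'disobey' -> no (count: 0)
  'unhappy' -> no (count: 0)
  'cat' -> no (count: 0)
  'dislike' -> no (count: 0)
  'rebuild' -> YES, starts with 're' (count: 1)
  'pretest' -> no (count: 1)
  'play' -> no (count: 1)
  'disconnect' -> no (count: 1)
  'unfair' -> no (count: 1)
  'preheat' -> no (count: 1)
Total with prefix 're': 1

1


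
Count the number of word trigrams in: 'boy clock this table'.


Word trigrams from [4] words:
  Trigram 1: (boy clock this)
  Trigram 2: (clock this table)
Total word trigrams: 4 - 2 = 2

2


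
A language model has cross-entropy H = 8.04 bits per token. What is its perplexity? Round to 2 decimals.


Perplexity formula: PP = 2^H
H = 8.04
PP = 2^8.04
Decompose: 2^8.04 = 2^8 * 2^0.04
2^8 = 256, 2^0.04 ~ 1.0281138
PP ~ 256 * 1.0281138 = 263.1971328
Rounded to 2 decimals: 263.20

263.20


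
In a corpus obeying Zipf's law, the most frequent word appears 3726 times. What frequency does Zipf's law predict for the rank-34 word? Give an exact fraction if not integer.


Zipf's law: freq(rank) = f1 / rank
f1 = 3726, rank = 34
freq = 3726 / 34
GCD(3726, 34) = 2
Simplified: 1863/17

1863/17


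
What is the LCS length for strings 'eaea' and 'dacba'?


DP table for LCS of 'eaea' and 'dacba':
       d  a  c  b  a
    0  0  0  0  0  0
  e 0  0  0  0  0  0
  a 0  0  1  1  1  1
  e 0  0  1  1  1  1
  a 0  0  1  1  1  2
LCS: 'aa'
LCS length = 2

2


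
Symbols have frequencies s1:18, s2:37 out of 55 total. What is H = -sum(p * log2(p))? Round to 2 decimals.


Computing entropy H = -sum(p_i * log2(p_i)):
  s1: p = 18/55 = 0.3273, -p*log2(p) = 0.5274
  s2: p = 37/55 = 0.6727, -p*log2(p) = 0.3847
H = sum of terms = 0.9121
Rounded to 2 decimals: 0.91

0.91


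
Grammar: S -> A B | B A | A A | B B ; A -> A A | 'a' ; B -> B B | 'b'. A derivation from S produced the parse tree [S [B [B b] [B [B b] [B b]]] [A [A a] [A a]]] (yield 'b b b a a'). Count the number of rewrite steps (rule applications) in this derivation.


Every bracketed nonterminal node [X ...] in the tree is produced by exactly one rule application.
Reading the tree off as a leftmost derivation:
  Step 1: S  =>  B A   (applied S -> B A)
  Step 2: B A  =>  B B A   (applied B -> B B)
  Step 3: B B A  =>  b B A   (applied B -> b)
  Step 4: b B A  =>  b B B A   (applied B -> B B)
  Step 5: b B B A  =>  b b B A   (applied B -> b)
  Step 6: b b B A  =>  b b b A   (applied B -> b)
  Step 7: b b b A  =>  b b b A A   (applied A -> A A)
  Step 8: b b b A A  =>  b b b a A   (applied A -> a)
  Step 9: b b b a A  =>  b b b a a   (applied A -> a)
Final yield: b b b a a
Total rewrite steps: 9

9


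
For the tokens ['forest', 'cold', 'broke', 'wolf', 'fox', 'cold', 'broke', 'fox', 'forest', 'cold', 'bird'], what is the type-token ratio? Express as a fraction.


Tokens: 11
Unique types: ('bird', 'broke', 'cold', 'forest', 'fox', 'wolf') = 6
TTR = 6/11
Already in lowest terms.

6/11


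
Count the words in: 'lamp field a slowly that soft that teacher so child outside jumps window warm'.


Counting words by splitting on spaces:
  Word 1: 'lamp'
  Word 2: 'field'
  Word 3: 'a'
  Word 4: 'slowly'
  Word 5: 'that'
  Word 6: 'soft'
  Word 7: 'that'
  Word 8: 'teacher'
  Word 9: 'so'
  Word 10: 'child'
  Word 11: 'outside'
  Word 12: 'jumps'
  Word 13: 'window'
  Word 14: 'warm'
Total words: 14

14


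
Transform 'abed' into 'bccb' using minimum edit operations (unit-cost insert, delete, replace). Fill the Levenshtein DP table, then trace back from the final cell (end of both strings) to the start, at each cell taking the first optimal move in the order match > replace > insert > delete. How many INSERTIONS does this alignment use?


Edit distance = 4. Backtracking from cell (4, 4) with preference match > replace > insert > delete,
then listing the resulting alignment 'abed' -> 'bccb' left to right:
  Step 1: replace a->b
  Step 2: replace b->c
  Step 3: replace e->c
  Step 4: replace d->b
Total insertions: 0

0


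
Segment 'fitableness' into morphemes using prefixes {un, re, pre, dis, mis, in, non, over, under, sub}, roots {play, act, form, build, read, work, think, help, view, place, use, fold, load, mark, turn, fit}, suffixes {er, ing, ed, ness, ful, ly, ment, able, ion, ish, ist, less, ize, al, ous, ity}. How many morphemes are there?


Segmenting 'fitableness' against the inventory:
  'fit' -> root (morpheme 1)
  'able' -> suffix (morpheme 2)
  'ness' -> suffix (morpheme 3)
Total morphemes: 3

3


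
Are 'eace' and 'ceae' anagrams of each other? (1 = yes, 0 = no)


Sort characters of 'eace': 'acee'
Sort characters of 'ceae': 'acee'
Sorted forms match -> they ARE anagrams
Result: 1

1


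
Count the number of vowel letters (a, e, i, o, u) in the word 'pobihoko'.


Scanning each character of 'pobihoko':
  Position 1: 'p' -> consonant (running count: 0)
  Position 2: 'o' -> vowel (running count: 1)
  Position 3: 'b' -> consonant (running count: 1)
  Position 4: 'i' -> vowel (running count: 2)
  Position 5: 'h' -> consonant (running count: 2)
  Position 6: 'o' -> vowel (running count: 3)
  Position 7: 'k' -> consonant (running count: 3)
  Position 8: 'o' -> vowel (running count: 4)
Total vowels: 4

4


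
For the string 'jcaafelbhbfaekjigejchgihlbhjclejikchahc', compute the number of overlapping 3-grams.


String 'jcaafelbhbfaekjigejchgihlbhjclejikchahc' has length L = 39.
Number of overlapping n-grams = L - n + 1
Substituting: 39 - 3 + 1 = 37

37


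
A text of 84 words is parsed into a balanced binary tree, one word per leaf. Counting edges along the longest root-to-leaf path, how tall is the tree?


In a balanced binary tree with n leaves the deepest leaf is ceil(log2(n)) edges below the root.
log2(84) = 6.3923
ceil(6.3923) = 7
height (edges) = 7

7


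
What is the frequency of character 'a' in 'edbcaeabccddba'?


Scanning 'edbcaeabccddba' for 'a':
  Position 4: 'a' -> MATCH (count: 1)
  Position 6: 'a' -> MATCH (count: 2)
  Position 13: 'a' -> MATCH (count: 3)
Total occurrences of 'a': 3

3


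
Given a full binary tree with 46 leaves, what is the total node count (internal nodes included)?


Leaf nodes (terminals): 46
Internal nodes = n - 1 = 46 - 1 = 45
Total = leaves + internal = 46 + 45 = 91

91


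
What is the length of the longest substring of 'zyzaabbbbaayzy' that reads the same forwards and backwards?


Scanning 'zyzaabbbbaayzy' for palindromic substrings.
Substring at positions 3-10: 'aabbbbaa'.
Check: reverse('aabbbbaa') = 'aabbbbaa' -> palindrome confirmed.
Neighbouring characters ('z' / 'y') break symmetry, so it cannot extend further.
No longer palindromic substring exists; longest length = 8

8


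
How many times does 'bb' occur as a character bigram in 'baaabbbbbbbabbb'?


Scanning 'baaabbbbbbbabbb' for bigram 'bb':
  Position 0: 'ba' -> no
  Position 1: 'aa' -> no
  Position 2: 'aa' -> no
  Position 3: 'ab' -> no
  Position 4: 'bb' -> MATCH
  Position 5: 'bb' -> MATCH
  Position 6: 'bb' -> MATCH
  Position 7: 'bb' -> MATCH
  Position 8: 'bb' -> MATCH
  Position 9: 'bb' -> MATCH
  Position 10: 'ba' -> no
  Position 11: 'ab' -> no
  Position 12: 'bb' -> MATCH
  Position 13: 'bb' -> MATCH
Total matches: 8

8


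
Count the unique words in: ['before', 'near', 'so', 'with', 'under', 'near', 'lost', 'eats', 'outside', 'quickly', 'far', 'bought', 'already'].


Listing all tokens and tracking unique types:
  Token 1: 'before' -> NEW (unique so far: 1)
  Token 2: 'near' -> NEW (unique so far: 2)
  Token 3: 'so' -> NEW (unique so far: 3)
  Token 4: 'with' -> NEW (unique so far: 4)
  Token 5: 'under' -> NEW (unique so far: 5)
  Token 6: 'near' -> duplicate (unique so far: 5)
  Token 7: 'lost' -> NEW (unique so far: 6)
  Token 8: 'eats' -> NEW (unique so far: 7)
  Token 9: 'outside' -> NEW (unique so far: 8)
  Token 10: 'quickly' -> NEW (unique so far: 9)
  Token 11: 'far' -> NEW (unique so far: 10)
  Token 12: 'bought' -> NEW (unique so far: 11)
  Token 13: 'already' -> NEW (unique so far: 12)
Unique types: ('already', 'before', 'bought', 'eats', 'far', 'lost', 'near', 'outside', 'quickly', 'so', 'under', 'with')
Vocabulary size: 12

12


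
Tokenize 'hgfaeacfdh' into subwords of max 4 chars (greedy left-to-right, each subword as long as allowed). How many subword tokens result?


'hgfaeacfdh' has 10 characters.
Chunking with max size 4:
  Chunk 1: 'hgfa' (positions 0-3)
  Chunk 2: 'eacf' (positions 4-7)
  Chunk 3: 'dh' (positions 8-9)
Total chunks: ceil(10 / 4) = 3

3


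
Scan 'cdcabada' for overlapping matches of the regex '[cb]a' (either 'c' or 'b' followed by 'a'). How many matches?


Pattern: [cb]a means either 'c' or 'b' followed by 'a'.
Scanning 'cdcabada' position-by-position:
  Pos 0: window 'cd' -> no
  Pos 1: window 'dc' -> no
  Pos 2: window 'ca' -> MATCH
  Pos 3: window 'ab' -> no
  Pos 4: window 'ba' -> MATCH
  Pos 5: window 'ad' -> no
  Pos 6: window 'da' -> no
  Pos 7: window 'a' -> no
Total matches: 2

2


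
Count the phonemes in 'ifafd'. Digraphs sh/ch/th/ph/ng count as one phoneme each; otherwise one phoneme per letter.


Parsing 'ifafd' greedily, digraphs first:
  'i' -> vowel phoneme (phonemes so far: 1)
  'f' -> consonant phoneme (phonemes so far: 2)
  'a' -> vowel phoneme (phonemes so far: 3)
  'f' -> consonant phoneme (phonemes so far: 4)
  'd' -> consonant phoneme (phonemes so far: 5)
Total phonemes: 5

5


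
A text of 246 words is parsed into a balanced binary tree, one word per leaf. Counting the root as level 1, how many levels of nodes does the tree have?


In a balanced binary tree with n leaves the deepest leaf is ceil(log2(n)) edges below the root,
so counting node levels inclusive of root and leaves gives ceil(log2(n)) + 1 levels.
log2(246) = 7.9425
ceil(7.9425) = 8
levels = 8 + 1 = 9

9


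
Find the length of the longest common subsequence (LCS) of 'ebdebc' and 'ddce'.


DP table for LCS of 'ebdebc' and 'ddce':
       d  d  c  e
    0  0  0  0  0
  e 0  0  0  0  1
  b 0  0  0  0  1
  d 0  1  1  1  1
  e 0  1  1  1  2
  b 0  1  1  1  2
  c 0  1  1  2  2
LCS: 'de'
LCS length = 2

2


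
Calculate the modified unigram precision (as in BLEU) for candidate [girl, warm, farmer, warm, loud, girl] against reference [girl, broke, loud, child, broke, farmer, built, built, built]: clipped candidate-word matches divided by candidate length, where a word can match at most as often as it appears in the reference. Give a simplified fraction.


Reference word counts: {'broke': 2, 'built': 3, 'child': 1, 'farmer': 1, 'girl': 1, 'loud': 1}
Checking each candidate word (with clipping):
  'girl' -> in reference (ref count 1, used 1/1) -> match (matches: 1)
  'warm' -> not in reference -> no match (matches: 1)
  'farmer' -> in reference (ref count 1, used 1/1) -> match (matches: 2)
  'warm' -> not in reference -> no match (matches: 2)
  'loud' -> in reference (ref count 1, used 1/1) -> match (matches: 3)
  'girl' -> ref count 1 already used up (1/1) -> clipped, no match (matches: 3)
Clipped matches: 3, Candidate length: 6
Precision = 3/6 = 1/2

1/2


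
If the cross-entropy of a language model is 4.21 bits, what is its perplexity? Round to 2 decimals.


Perplexity formula: PP = 2^H
H = 4.21
PP = 2^4.21
Decompose: 2^4.21 = 2^4 * 2^0.21
2^4 = 16, 2^0.21 ~ 1.1566882
PP ~ 16 * 1.1566882 = 18.5070112
Rounded to 2 decimals: 18.51

18.51


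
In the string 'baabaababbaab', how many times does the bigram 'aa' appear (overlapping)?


Scanning 'baabaababbaab' for bigram 'aa':
  Position 0: 'ba' -> no
  Position 1: 'aa' -> MATCH
  Position 2: 'ab' -> no
  Position 3: 'ba' -> no
  Position 4: 'aa' -> MATCH
  Position 5: 'ab' -> no
  Position 6: 'ba' -> no
  Position 7: 'ab' -> no
  Position 8: 'bb' -> no
  Position 9: 'ba' -> no
  Position 10: 'aa' -> MATCH
  Position 11: 'ab' -> no
Total matches: 3

3


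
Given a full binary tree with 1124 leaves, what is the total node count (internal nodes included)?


Leaf nodes (terminals): 1124
Internal nodes = n - 1 = 1124 - 1 = 1123
Total = leaves + internal = 1124 + 1123 = 2247

2247


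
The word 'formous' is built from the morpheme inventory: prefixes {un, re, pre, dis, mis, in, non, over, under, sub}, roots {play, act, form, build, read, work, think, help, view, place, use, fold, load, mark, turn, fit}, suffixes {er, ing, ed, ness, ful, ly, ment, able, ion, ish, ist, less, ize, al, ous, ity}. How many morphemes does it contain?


Segmenting 'formous' against the inventory:
  'form' -> root (morpheme 1)
  'ous' -> suffix (morpheme 2)
Total morphemes: 2

2


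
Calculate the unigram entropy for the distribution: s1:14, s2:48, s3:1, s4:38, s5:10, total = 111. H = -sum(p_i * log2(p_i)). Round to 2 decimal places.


Computing entropy H = -sum(p_i * log2(p_i)):
  s1: p = 14/111 = 0.1261, -p*log2(p) = 0.3767
  s2: p = 48/111 = 0.4324, -p*log2(p) = 0.5230
  s3: p = 1/111 = 0.0090, -p*log2(p) = 0.0612
  s4: p = 38/111 = 0.3423, -p*log2(p) = 0.5294
  s5: p = 10/111 = 0.0901, -p*log2(p) = 0.3128
H = sum of terms = 1.8031
Rounded to 2 decimals: 1.80

1.80


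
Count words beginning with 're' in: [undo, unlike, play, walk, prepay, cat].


Checking each word for prefix 're':
  'undo' -> no (count: 0)
  'unlike' -> no (count: 0)
  'play' -> no (count: 0)
  'walk' -> no (count: 0)
  'prepay' -> no (count: 0)
  'cat' -> no (count: 0)
Total with prefix 're': 0

0


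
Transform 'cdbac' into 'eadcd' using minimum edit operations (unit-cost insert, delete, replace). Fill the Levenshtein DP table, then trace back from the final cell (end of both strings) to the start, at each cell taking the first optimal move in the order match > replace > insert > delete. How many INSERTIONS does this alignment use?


Edit distance = 5. Backtracking from cell (5, 5) with preference match > replace > insert > delete,
then listing the resulting alignment 'cdbac' -> 'eadcd' left to right:
  Step 1: replace c->e
  Step 2: replace d->a
  Step 3: replace b->d
  Step 4: replace a->c
  Step 5: replace c->d
Total insertions: 0

0


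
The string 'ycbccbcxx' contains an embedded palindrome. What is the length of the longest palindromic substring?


Scanning 'ycbccbcxx' for palindromic substrings.
Substring at positions 1-6: 'cbccbc'.
Check: reverse('cbccbc') = 'cbccbc' -> palindrome confirmed.
Neighbouring characters ('y' / 'x') break symmetry, so it cannot extend further.
No longer palindromic substring exists; longest length = 6

6


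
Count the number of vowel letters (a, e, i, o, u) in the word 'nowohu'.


Scanning each character of 'nowohu':
  Position 1: 'n' -> consonant (running count: 0)
  Position 2: 'o' -> vowel (running count: 1)
  Position 3: 'w' -> consonant (running count: 1)
  Position 4: 'o' -> vowel (running count: 2)
  Position 5: 'h' -> consonant (running count: 2)
  Position 6: 'u' -> vowel (running count: 3)
Total vowels: 3

3


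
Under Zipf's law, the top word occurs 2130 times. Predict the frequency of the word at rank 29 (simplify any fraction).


Zipf's law: freq(rank) = f1 / rank
f1 = 2130, rank = 29
freq = 2130 / 29
GCD(2130, 29) = 1
Simplified: 2130/29

2130/29


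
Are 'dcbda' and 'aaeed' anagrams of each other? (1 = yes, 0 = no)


Sort characters of 'dcbda': 'abcdd'
Sort characters of 'aaeed': 'aadee'
Sorted forms differ -> they are NOT anagrams
Result: 0

0


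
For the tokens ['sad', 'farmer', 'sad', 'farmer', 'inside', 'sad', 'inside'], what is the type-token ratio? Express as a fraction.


Tokens: 7
Unique types: ('farmer', 'inside', 'sad') = 3
TTR = 3/7
Already in lowest terms.

3/7


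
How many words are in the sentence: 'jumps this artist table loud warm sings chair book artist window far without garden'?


Counting words by splitting on spaces:
  Word 1: 'jumps'
  Word 2: 'this'
  Word 3: 'artist'
  Word 4: 'table'
  Word 5: 'loud'
  Word 6: 'warm'
  Word 7: 'sings'
  Word 8: 'chair'
  Word 9: 'book'
  Word 10: 'artist'
  Word 11: 'window'
  Word 12: 'far'
  Word 13: 'without'
  Word 14: 'garden'
Total words: 14

14


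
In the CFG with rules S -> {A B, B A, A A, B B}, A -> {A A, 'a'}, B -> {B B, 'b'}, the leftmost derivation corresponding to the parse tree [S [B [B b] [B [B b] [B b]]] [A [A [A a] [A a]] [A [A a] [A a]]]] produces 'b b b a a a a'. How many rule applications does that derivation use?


Every bracketed nonterminal node [X ...] in the tree is produced by exactly one rule application.
Reading the tree off as a leftmost derivation:
  Step 1: S  =>  B A   (applied S -> B A)
  Step 2: B A  =>  B B A   (applied B -> B B)
  Step 3: B B A  =>  b B A   (applied B -> b)
  Step 4: b B A  =>  b B B A   (applied B -> B B)
  Step 5: b B B A  =>  b b B A   (applied B -> b)
  Step 6: b b B A  =>  b b b A   (applied B -> b)
  Step 7: b b b A  =>  b b b A A   (applied A -> A A)
  Step 8: b b b A A  =>  b b b A A A   (applied A -> A A)
  Step 9: b b b A A A  =>  b b b a A A   (applied A -> a)
  Step 10: b b b a A A  =>  b b b a a A   (applied A -> a)
  Step 11: b b b a a A  =>  b b b a a A A   (applied A -> A A)
  Step 12: b b b a a A A  =>  b b b a a a A   (applied A -> a)
  Step 13: b b b a a a A  =>  b b b a a a a   (applied A -> a)
Final yield: b b b a a a a
Total rewrite steps: 13

13


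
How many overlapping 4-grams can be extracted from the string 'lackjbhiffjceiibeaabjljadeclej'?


String 'lackjbhiffjceiibeaabjljadeclej' has length L = 30.
Number of overlapping n-grams = L - n + 1
Substituting: 30 - 4 + 1 = 27

27


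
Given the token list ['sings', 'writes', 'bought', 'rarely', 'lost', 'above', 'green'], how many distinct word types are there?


Listing all tokens and tracking unique types:
  Token 1: 'sings' -> NEW (unique so far: 1)
  Token 2: 'writes' -> NEW (unique so far: 2)
  Token 3: 'bought' -> NEW (unique so far: 3)
  Token 4: 'rarely' -> NEW (unique so far: 4)
  Token 5: 'lost' -> NEW (unique so far: 5)
  Token 6: 'above' -> NEW (unique so far: 6)
  Token 7: 'green' -> NEW (unique so far: 7)
Unique types: ('above', 'bought', 'green', 'lost', 'rarely', 'sings', 'writes')
Vocabulary size: 7

7


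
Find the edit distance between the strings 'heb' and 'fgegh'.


Building DP table for s1='heb' (len 3) and s2='fgegh' (len 5):
       f  g  e  g  h
    0  1  2  3  4  5
  h 1  1  2  3  4  4
  e 2  2  2  2  3  4
  b 3  3  3  3  3  4
Edit distance = dp[3][5] = 4

4


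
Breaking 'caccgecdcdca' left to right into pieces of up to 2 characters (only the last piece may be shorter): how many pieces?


'caccgecdcdca' has 12 characters.
Chunking with max size 2:
  Chunk 1: 'ca' (positions 0-1)
  Chunk 2: 'cc' (positions 2-3)
  Chunk 3: 'ge' (positions 4-5)
  Chunk 4: 'cd' (positions 6-7)
  Chunk 5: 'cd' (positions 8-9)
  Chunk 6: 'ca' (positions 10-11)
Total chunks: ceil(12 / 2) = 6

6


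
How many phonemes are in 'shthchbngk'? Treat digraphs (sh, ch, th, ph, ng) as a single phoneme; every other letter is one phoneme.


Parsing 'shthchbngk' greedily, digraphs first:
  'sh' -> digraph (1 consonant phoneme) (phonemes so far: 1)
  'th' -> digraph (1 consonant phoneme) (phonemes so far: 2)
  'ch' -> digraph (1 consonant phoneme) (phonemes so far: 3)
  'b' -> consonant phoneme (phonemes so far: 4)
  'ng' -> digraph (1 consonant phoneme) (phonemes so far: 5)
  'k' -> consonant phoneme (phonemes so far: 6)
Total phonemes: 6

6


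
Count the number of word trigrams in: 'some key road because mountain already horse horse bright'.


Word trigrams from [9] words:
  Trigram 1: (some key road)
  Trigram 2: (key road because)
  Trigram 3: (road because mountain)
  Trigram 4: (because mountain already)
  Trigram 5: (mountain already horse)
  Trigram 6: (already horse horse)
  Trigram 7: (horse horse bright)
Total word trigrams: 9 - 2 = 7

7


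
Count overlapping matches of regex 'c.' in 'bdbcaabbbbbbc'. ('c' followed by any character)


Pattern: c. means 'c' followed by any character.
Scanning 'bdbcaabbbbbbc' position-by-position:
  Pos 0: window 'bd' -> no
  Pos 1: window 'db' -> no
  Pos 2: window 'bc' -> no
  Pos 3: window 'ca' -> MATCH
  Pos 4: window 'aa' -> no
  Pos 5: window 'ab' -> no
  Pos 6: window 'bb' -> no
  Pos 7: window 'bb' -> no
  Pos 8: window 'bb' -> no
  Pos 9: window 'bb' -> no
  Pos 10: window 'bb' -> no
  Pos 11: window 'bc' -> no
  Pos 12: window 'c' -> no
Total matches: 1

1


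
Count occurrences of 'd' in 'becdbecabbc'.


Scanning 'becdbecabbc' for 'd':
  Position 3: 'd' -> MATCH (count: 1)
Total occurrences of 'd': 1

1


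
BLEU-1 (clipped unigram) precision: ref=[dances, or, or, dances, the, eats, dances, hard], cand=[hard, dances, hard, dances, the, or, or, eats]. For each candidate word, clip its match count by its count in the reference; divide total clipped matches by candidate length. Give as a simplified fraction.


Reference word counts: {'dances': 3, 'eats': 1, 'hard': 1, 'or': 2, 'the': 1}
Checking each candidate word (with clipping):
  'hard' -> in reference (ref count 1, used 1/1) -> match (matches: 1)
  'dances' -> in reference (ref count 3, used 1/3) -> match (matches: 2)
  'hard' -> ref count 1 already used up (1/1) -> clipped, no match (matches: 2)
  'dances' -> in reference (ref count 3, used 2/3) -> match (matches: 3)
  'the' -> in reference (ref count 1, used 1/1) -> match (matches: 4)
  'or' -> in reference (ref count 2, used 1/2) -> match (matches: 5)
  'or' -> in reference (ref count 2, used 2/2) -> match (matches: 6)
  'eats' -> in reference (ref count 1, used 1/1) -> match (matches: 7)
Clipped matches: 7, Candidate length: 8
Precision = 7/8

7/8


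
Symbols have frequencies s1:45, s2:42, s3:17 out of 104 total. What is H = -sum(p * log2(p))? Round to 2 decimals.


Computing entropy H = -sum(p_i * log2(p_i)):
  s1: p = 45/104 = 0.4327, -p*log2(p) = 0.5229
  s2: p = 42/104 = 0.4038, -p*log2(p) = 0.5283
  s3: p = 17/104 = 0.1635, -p*log2(p) = 0.4271
H = sum of terms = 1.4783
Rounded to 2 decimals: 1.48

1.48


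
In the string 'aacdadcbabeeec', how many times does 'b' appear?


Scanning 'aacdadcbabeeec' for 'b':
  Position 7: 'b' -> MATCH (count: 1)
  Position 9: 'b' -> MATCH (count: 2)
Total occurrences of 'b': 2

2


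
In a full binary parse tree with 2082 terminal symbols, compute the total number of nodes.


Leaf nodes (terminals): 2082
Internal nodes = n - 1 = 2082 - 1 = 2081
Total = leaves + internal = 2082 + 2081 = 4163

4163


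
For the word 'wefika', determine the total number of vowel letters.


Scanning each character of 'wefika':
  Position 1: 'w' -> consonant (running count: 0)
  Position 2: 'e' -> vowel (running count: 1)
  Position 3: 'f' -> consonant (running count: 1)
  Position 4: 'i' -> vowel (running count: 2)
  Position 5: 'k' -> consonant (running count: 2)
  Position 6: 'a' -> vowel (running count: 3)
Total vowels: 3

3


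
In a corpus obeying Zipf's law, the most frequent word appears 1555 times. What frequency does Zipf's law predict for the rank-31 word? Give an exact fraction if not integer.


Zipf's law: freq(rank) = f1 / rank
f1 = 1555, rank = 31
freq = 1555 / 31
GCD(1555, 31) = 1
Simplified: 1555/31

1555/31


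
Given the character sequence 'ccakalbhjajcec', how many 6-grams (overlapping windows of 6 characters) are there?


String 'ccakalbhjajcec' has length L = 14.
Number of overlapping n-grams = L - n + 1
Substituting: 14 - 6 + 1 = 9

9


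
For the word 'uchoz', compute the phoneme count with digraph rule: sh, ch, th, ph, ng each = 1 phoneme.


Parsing 'uchoz' greedily, digraphs first:
  'u' -> vowel phoneme (phonemes so far: 1)
  'ch' -> digraph (1 consonant phoneme) (phonemes so far: 2)
  'o' -> vowel phoneme (phonemes so far: 3)
  'z' -> consonant phoneme (phonemes so far: 4)
Total phonemes: 4

4


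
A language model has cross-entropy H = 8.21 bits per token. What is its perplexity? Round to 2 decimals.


Perplexity formula: PP = 2^H
H = 8.21
PP = 2^8.21
Decompose: 2^8.21 = 2^8 * 2^0.21
2^8 = 256, 2^0.21 ~ 1.1566882
PP ~ 256 * 1.1566882 = 296.1121792
Rounded to 2 decimals: 296.11

296.11


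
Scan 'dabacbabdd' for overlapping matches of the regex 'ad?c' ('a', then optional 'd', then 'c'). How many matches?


Pattern: ad?c means 'a', then optional 'd', then 'c'.
Scanning 'dabacbabdd' position-by-position:
  Pos 0: window 'dab' -> no
  Pos 1: window 'aba' -> no
  Pos 2: window 'bac' -> no
  Pos 3: window 'acb' -> MATCH
  Pos 4: window 'cba' -> no
  Pos 5: window 'bab' -> no
  Pos 6: window 'abd' -> no
  Pos 7: window 'bdd' -> no
  Pos 8: window 'dd' -> no
  Pos 9: window 'd' -> no
Total matches: 1

1


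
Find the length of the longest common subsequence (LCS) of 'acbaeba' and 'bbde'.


DP table for LCS of 'acbaeba' and 'bbde':
       b  b  d  e
    0  0  0  0  0
  a 0  0  0  0  0
  c 0  0  0  0  0
  b 0  1  1  1  1
  a 0  1  1  1  1
  e 0  1  1  1  2
  b 0  1  2  2  2
  a 0  1  2  2  2
LCS: 'be'
LCS length = 2

2


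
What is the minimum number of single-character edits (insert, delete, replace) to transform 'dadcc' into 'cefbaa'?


Building DP table for s1='dadcc' (len 5) and s2='cefbaa' (len 6):
       c  e  f  b  a  a
    0  1  2  3  4  5  6
  d 1  1  2  3  4  5  6
  a 2  2  2  3  4  4  5
  d 3  3  3  3  4  5  5
  c 4  3  4  4  4  5  6
  c 5  4  4  5  5  5  6
Edit distance = dp[5][6] = 6

6


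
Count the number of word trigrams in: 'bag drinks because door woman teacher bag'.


Word trigrams from [7] words:
  Trigram 1: (bag drinks because)
  Trigram 2: (drinks because door)
  Trigram 3: (because door woman)
  Trigram 4: (door woman teacher)
  Trigram 5: (woman teacher bag)
Total word trigrams: 7 - 2 = 5

5


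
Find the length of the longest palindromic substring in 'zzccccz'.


Scanning 'zzccccz' for palindromic substrings.
Substring at positions 1-6: 'zccccz'.
Check: reverse('zccccz') = 'zccccz' -> palindrome confirmed.
Neighbouring characters ('z' / '-') break symmetry, so it cannot extend further.
No longer palindromic substring exists; longest length = 6

6


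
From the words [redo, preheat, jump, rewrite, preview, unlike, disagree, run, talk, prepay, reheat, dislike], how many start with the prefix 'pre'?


Checking each word for prefix 'pre':
  'redo' -> no (count: 0)
  'preheat' -> YES, starts with 'pre' (count: 1)
  'jump' -> no (count: 1)
  'rewrite' -> no (count: 1)
  'preview' -> YES, starts with 'pre' (count: 2)
  'unlike' -> no (count: 2)
  'disagree' -> no (count: 2)
  'run' -> no (count: 2)
  'talk' -> no (count: 2)
  'prepay' -> YES, starts with 'pre' (count: 3)
  'reheat' -> no (count: 3)
  'dislike' -> no (count: 3)
Total with prefix 'pre': 3

3


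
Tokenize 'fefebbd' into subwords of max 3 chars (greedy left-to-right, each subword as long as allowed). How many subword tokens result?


'fefebbd' has 7 characters.
Chunking with max size 3:
  Chunk 1: 'fef' (positions 0-2)
  Chunk 2: 'ebb' (positions 3-5)
  Chunk 3: 'd' (positions 6-6)
Total chunks: ceil(7 / 3) = 3

3


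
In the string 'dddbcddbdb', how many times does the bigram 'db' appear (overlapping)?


Scanning 'dddbcddbdb' for bigram 'db':
  Position 0: 'dd' -> no
  Position 1: 'dd' -> no
  Position 2: 'db' -> MATCH
  Position 3: 'bc' -> no
  Position 4: 'cd' -> no
  Position 5: 'dd' -> no
  Position 6: 'db' -> MATCH
  Position 7: 'bd' -> no
  Position 8: 'db' -> MATCH
Total matches: 3

3


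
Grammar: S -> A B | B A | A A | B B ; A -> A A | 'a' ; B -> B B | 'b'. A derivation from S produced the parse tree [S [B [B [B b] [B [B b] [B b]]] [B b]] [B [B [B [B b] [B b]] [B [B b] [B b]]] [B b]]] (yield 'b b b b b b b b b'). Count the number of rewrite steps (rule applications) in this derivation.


Every bracketed nonterminal node [X ...] in the tree is produced by exactly one rule application.
Reading the tree off as a leftmost derivation:
  Step 1: S  =>  B B   (applied S -> B B)
  Step 2: B B  =>  B B B   (applied B -> B B)
  Step 3: B B B  =>  B B B B   (applied B -> B B)
  Step 4: B B B B  =>  b B B B   (applied B -> b)
  Step 5: b B B B  =>  b B B B B   (applied B -> B B)
  Step 6: b B B B B  =>  b b B B B   (applied B -> b)
  Step 7: b b B B B  =>  b b b B B   (applied B -> b)
  Step 8: b b b B B  =>  b b b b B   (applied B -> b)
  Step 9: b b b b B  =>  b b b b B B   (applied B -> B B)
  Step 10: b b b b B B  =>  b b b b B B B   (applied B -> B B)
  Step 11: b b b b B B B  =>  b b b b B B B B   (applied B -> B B)
  Step 12: b b b b B B B B  =>  b b b b b B B B   (applied B -> b)
  Step 13: b b b b b B B B  =>  b b b b b b B B   (applied B -> b)
  Step 14: b b b b b b B B  =>  b b b b b b B B B   (applied B -> B B)
  Step 15: b b b b b b B B B  =>  b b b b b b b B B   (applied B -> b)
  Step 16: b b b b b b b B B  =>  b b b b b b b b B   (applied B -> b)
  Step 17: b b b b b b b b B  =>  b b b b b b b b b   (applied B -> b)
Final yield: b b b b b b b b b
Total rewrite steps: 17

17


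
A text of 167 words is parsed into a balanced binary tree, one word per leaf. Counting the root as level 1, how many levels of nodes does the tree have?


In a balanced binary tree with n leaves the deepest leaf is ceil(log2(n)) edges below the root,
so counting node levels inclusive of root and leaves gives ceil(log2(n)) + 1 levels.
log2(167) = 7.3837
ceil(7.3837) = 8
levels = 8 + 1 = 9

9


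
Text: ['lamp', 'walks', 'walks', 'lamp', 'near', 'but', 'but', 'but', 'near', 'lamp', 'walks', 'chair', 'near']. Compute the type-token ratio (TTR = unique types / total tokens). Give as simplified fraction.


Tokens: 13
Unique types: ('but', 'chair', 'lamp', 'near', 'walks') = 5
TTR = 5/13
Already in lowest terms.

5/13


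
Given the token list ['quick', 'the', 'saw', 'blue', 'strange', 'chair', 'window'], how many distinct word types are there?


Listing all tokens and tracking unique types:
  Token 1: 'quick' -> NEW (unique so far: 1)
  Token 2: 'the' -> NEW (unique so far: 2)
  Token 3: 'saw' -> NEW (unique so far: 3)
  Token 4: 'blue' -> NEW (unique so far: 4)
  Token 5: 'strange' -> NEW (unique so far: 5)
  Token 6: 'chair' -> NEW (unique so far: 6)
  Token 7: 'window' -> NEW (unique so far: 7)
Unique types: ('blue', 'chair', 'quick', 'saw', 'strange', 'the', 'window')
Vocabulary size: 7

7


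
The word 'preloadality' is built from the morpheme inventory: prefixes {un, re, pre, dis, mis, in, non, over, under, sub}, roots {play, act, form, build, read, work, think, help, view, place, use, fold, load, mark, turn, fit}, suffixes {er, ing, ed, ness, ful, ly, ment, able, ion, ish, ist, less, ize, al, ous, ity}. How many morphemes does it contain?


Segmenting 'preloadality' against the inventory:
  'pre' -> prefix (morpheme 1)
  'load' -> root (morpheme 2)
  'al' -> suffix (morpheme 3)
  'ity' -> suffix (morpheme 4)
Total morphemes: 4

4


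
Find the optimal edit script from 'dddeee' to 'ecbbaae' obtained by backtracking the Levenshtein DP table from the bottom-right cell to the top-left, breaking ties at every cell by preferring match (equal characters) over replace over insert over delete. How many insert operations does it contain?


Edit distance = 6. Backtracking from cell (6, 7) with preference match > replace > insert > delete,
then listing the resulting alignment 'dddeee' -> 'ecbbaae' left to right:
  Step 1: insert 'e' [insertion #1]
  Step 2: replace d->c
  Step 3: replace d->b
  Step 4: replace d->b
  Step 5: replace e->a
  Step 6: replace e->a
  Step 7: keep 'e'
Total insertions: 1

1


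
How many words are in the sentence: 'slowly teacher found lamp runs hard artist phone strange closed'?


Counting words by splitting on spaces:
  Word 1: 'slowly'
  Word 2: 'teacher'
  Word 3: 'found'
  Word 4: 'lamp'
  Word 5: 'runs'
  Word 6: 'hard'
  Word 7: 'artist'
  Word 8: 'phone'
  Word 9: 'strange'
  Word 10: 'closed'
Total words: 10

10


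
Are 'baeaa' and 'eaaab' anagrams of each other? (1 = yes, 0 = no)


Sort characters of 'baeaa': 'aaabe'
Sort characters of 'eaaab': 'aaabe'
Sorted forms match -> they ARE anagrams
Result: 1

1


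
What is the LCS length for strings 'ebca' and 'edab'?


DP table for LCS of 'ebca' and 'edab':
       e  d  a  b
    0  0  0  0  0
  e 0  1  1  1  1
  b 0  1  1  1  2
  c 0  1  1  1  2
  a 0  1  1  2  2
LCS: 'eb'
LCS length = 2

2


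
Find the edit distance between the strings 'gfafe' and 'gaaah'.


Building DP table for s1='gfafe' (len 5) and s2='gaaah' (len 5):
       g  a  a  a  h
    0  1  2  3  4  5
  g 1  0  1  2  3  4
  f 2  1  1  2  3  4
  a 3  2  1  1  2  3
  f 4  3  2  2  2  3
  e 5  4  3  3  3  3
Edit distance = dp[5][5] = 3

3


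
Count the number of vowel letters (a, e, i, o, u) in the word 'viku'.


Scanning each character of 'viku':
  Position 1: 'v' -> consonant (running count: 0)
  Position 2: 'i' -> vowel (running count: 1)
  Position 3: 'k' -> consonant (running count: 1)
  Position 4: 'u' -> vowel (running count: 2)
Total vowels: 2

2


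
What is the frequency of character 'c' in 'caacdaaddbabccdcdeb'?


Scanning 'caacdaaddbabccdcdeb' for 'c':
  Position 0: 'c' -> MATCH (count: 1)
  Position 3: 'c' -> MATCH (count: 2)
  Position 12: 'c' -> MATCH (count: 3)
  Position 13: 'c' -> MATCH (count: 4)
  Position 15: 'c' -> MATCH (count: 5)
Total occurrences of 'c': 5

5


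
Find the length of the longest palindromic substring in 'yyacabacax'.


Scanning 'yyacabacax' for palindromic substrings.
Substring at positions 2-8: 'acabaca'.
Check: reverse('acabaca') = 'acabaca' -> palindrome confirmed.
Neighbouring characters ('y' / 'x') break symmetry, so it cannot extend further.
No longer palindromic substring exists; longest length = 7

7


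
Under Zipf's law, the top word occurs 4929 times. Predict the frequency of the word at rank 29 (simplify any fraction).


Zipf's law: freq(rank) = f1 / rank
f1 = 4929, rank = 29
freq = 4929 / 29
GCD(4929, 29) = 1
Simplified: 4929/29

4929/29


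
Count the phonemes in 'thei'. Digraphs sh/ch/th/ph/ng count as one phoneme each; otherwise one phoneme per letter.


Parsing 'thei' greedily, digraphs first:
  'th' -> digraph (1 consonant phoneme) (phonemes so far: 1)
  'e' -> vowel phoneme (phonemes so far: 2)
  'i' -> vowel phoneme (phonemes so far: 3)
Total phonemes: 3

3
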